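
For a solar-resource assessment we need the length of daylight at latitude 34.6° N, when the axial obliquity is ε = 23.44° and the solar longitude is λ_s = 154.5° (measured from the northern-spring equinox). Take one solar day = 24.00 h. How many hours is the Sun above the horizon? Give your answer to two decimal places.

12.92 h

Solar declination: sin δ = sin ε · sin λ_s = sin 23.44° × sin 154.5° = 0.17125, so δ = +9.861°.
cos H₀ = −tan φ · tan δ = −tan(+34.6°) × tan(+9.861°) = -0.1199, so H₀ = 1.6910 rad = 96.89°.
Daylight = 2H₀/(2π) × 24.00 h = (1.6910/π) × 24.00 = 12.92 h.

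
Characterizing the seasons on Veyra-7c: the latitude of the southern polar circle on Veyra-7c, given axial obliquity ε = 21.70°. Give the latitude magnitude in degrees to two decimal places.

The polar circle is the lowest latitude that experiences at least one full rotation of continuous darkness at the northern-summer solstice; it lies at |ϕ| = 90° − ε = 90° − 21.70° = 68.30°.

68.30°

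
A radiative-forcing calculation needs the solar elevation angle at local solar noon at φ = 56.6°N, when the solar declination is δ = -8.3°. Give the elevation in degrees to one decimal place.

At local noon the hour angle is zero, so the zenith angle equals |φ − δ| = |+56.6° − (-8.300°)| = 64.900°.
Elevation = 90° − 64.900° = 25.1°.

25.1°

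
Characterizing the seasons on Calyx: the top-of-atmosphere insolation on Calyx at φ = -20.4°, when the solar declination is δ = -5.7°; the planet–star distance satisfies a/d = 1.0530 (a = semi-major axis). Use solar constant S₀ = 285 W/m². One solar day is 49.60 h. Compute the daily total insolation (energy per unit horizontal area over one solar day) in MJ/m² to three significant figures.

17.7 MJ/m²

cos H₀ = −tan(-20.4°) tan(-5.700°) = -0.0371, H₀ = 1.6079 rad.
Bracket: H₀ sin φ sin δ + cos φ cos δ sin H₀ = 1.6079×-0.34857×-0.09932 + 0.93728×0.99506×0.99931 = 0.055665 + 0.932006 = 0.987671.
Inverse-square distance factor (a/d)² = 1.0530² = 1.108809.
Q̄ = (S₀/π) × 1.108809 × [bracket] = (285/π) × 1.108809 × 0.987671 = 99.349 W/m².
Daily total = Q̄ × 49.60 h × 3600 s/h = 99.349 × 49.60 × 3600 / 10⁶ = 17.74 MJ/m².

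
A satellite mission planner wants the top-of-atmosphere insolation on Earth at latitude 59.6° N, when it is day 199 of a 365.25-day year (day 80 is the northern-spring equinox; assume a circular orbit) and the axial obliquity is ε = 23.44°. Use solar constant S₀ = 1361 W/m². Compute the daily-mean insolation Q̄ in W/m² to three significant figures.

Solar longitude: λ_s = 360° × (199 − 80)/365.25 = 117.290°.
sin δ = sin 23.44° × sin 117.290° = 0.35352, so δ = +20.702°.
cos H₀ = −tan(+59.6°) tan(+20.702°) = -0.6441, H₀ = 2.2707 rad.
Bracket: H₀ sin φ sin δ + cos φ cos δ sin H₀ = 2.2707×0.86251×0.35352 + 0.50603×0.93543×0.76490 = 0.692369 + 0.362070 = 1.054439.
Q̄ = (S₀/π) × [bracket] = (1361/π) × 1.054439 = 456.8 W/m².

Q̄ ≈ 457 W/m²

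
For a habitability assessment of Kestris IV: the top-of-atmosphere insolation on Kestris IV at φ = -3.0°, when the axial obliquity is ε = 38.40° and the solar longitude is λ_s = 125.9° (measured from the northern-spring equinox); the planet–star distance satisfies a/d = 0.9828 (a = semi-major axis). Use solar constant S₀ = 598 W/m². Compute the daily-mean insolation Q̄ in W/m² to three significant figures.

Q̄ ≈ 151 W/m²

Solar declination: sin δ = sin ε · sin λ_s = sin 38.40° × sin 125.9° = 0.50316, so δ = +30.209°.
cos H₀ = −tan(-3.0°) tan(+30.209°) = 0.0305, H₀ = 1.5403 rad.
Bracket: H₀ sin φ sin δ + cos φ cos δ sin H₀ = 1.5403×-0.05234×0.50316 + 0.99863×0.86420×0.99953 = -0.040564 + 0.862610 = 0.822046.
Inverse-square distance factor (a/d)² = 0.9828² = 0.965896.
Q̄ = (S₀/π) × 0.965896 × [bracket] = (598/π) × 0.965896 × 0.822046 = 151.1 W/m².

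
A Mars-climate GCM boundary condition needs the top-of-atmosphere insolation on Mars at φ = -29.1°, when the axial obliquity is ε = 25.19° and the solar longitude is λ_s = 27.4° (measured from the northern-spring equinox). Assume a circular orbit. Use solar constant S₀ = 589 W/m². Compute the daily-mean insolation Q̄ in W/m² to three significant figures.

Solar declination: sin δ = sin ε · sin λ_s = sin 25.19° × sin 27.4° = 0.19587, so δ = +11.296°.
cos H₀ = −tan(-29.1°) tan(+11.296°) = 0.1112, H₀ = 1.4594 rad.
Bracket: H₀ sin φ sin δ + cos φ cos δ sin H₀ = 1.4594×-0.48634×0.19587 + 0.87377×0.98063×0.99380 = -0.139022 + 0.851533 = 0.712511.
Q̄ = (S₀/π) × [bracket] = (589/π) × 0.712511 = 133.6 W/m².

Q̄ ≈ 134 W/m²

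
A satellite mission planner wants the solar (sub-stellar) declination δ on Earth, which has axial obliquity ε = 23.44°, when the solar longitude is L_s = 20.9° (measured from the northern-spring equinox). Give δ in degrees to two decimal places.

δ = +8.16°

sin δ = sin ε · sin L_s = sin 23.44° × sin 20.9° = 0.141906.
δ = arcsin(0.141906) = +8.16°.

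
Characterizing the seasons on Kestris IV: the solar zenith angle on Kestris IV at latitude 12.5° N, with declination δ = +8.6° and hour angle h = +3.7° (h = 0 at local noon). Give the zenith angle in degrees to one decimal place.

cos θ_z = sin φ sin δ + cos φ cos δ cos h = 0.032365 + 0.963307 = 0.995672.
θ_z = arccos(0.995672) = 5.3°.

θ_z = 5.3°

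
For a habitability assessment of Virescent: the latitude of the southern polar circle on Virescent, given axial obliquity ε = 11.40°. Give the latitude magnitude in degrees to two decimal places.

The polar circle is the lowest latitude that experiences at least one full rotation of continuous darkness at the northern-summer solstice; it lies at |φ| = 90° − ε = 90° − 11.40° = 78.60°.

78.60°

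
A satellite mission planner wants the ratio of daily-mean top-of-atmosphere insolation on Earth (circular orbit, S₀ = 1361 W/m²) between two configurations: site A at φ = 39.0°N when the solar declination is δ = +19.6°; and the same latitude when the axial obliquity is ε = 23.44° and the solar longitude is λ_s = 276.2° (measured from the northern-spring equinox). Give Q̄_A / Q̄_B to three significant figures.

— Configuration A (φ=+39.0°):
cos H₀ = −tan(+39.0°) tan(+19.600°) = -0.2884, H₀ = 1.8633 rad.
Bracket: H₀ sin φ sin δ + cos φ cos δ sin H₀ = 1.8633×0.62932×0.33545 + 0.77715×0.94206×0.95752 = 0.393353 + 0.701021 = 1.094374.
Q̄ = (S₀/π) × [bracket] = (1361/π) × 1.094374 = 474.10 W/m².
— Configuration B (φ=+39.0°):
Solar declination: sin δ = sin ε · sin λ_s = sin 23.44° × sin 276.2° = -0.39546, so δ = -23.295°.
cos H₀ = −tan(+39.0°) tan(-23.295°) = 0.3487, H₀ = 1.2147 rad.
Bracket: H₀ sin φ sin δ + cos φ cos δ sin H₀ = 1.2147×0.62932×-0.39546 + 0.77715×0.91848×0.93725 = -0.302303 + 0.669006 = 0.366703.
Q̄ = (S₀/π) × [bracket] = (1361/π) × 0.366703 = 158.86 W/m².
Ratio Q̄_A / Q̄_B = 474.10 / 158.86 = 2.984.

Q̄_A / Q̄_B ≈ 2.98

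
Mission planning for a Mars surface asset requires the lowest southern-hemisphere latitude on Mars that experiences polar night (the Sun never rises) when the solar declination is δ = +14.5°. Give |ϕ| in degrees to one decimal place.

|ϕ| = 75.5°

Polar night requires cos h₀ = −tan ϕ tan δ ≥ 1, i.e. tan ϕ tan δ ≤ −1.
The boundary is |tan ϕ| · |tan δ| = 1, so |ϕ| = 90° − |δ| = 90° − 14.5° = 75.5° in the southern hemisphere.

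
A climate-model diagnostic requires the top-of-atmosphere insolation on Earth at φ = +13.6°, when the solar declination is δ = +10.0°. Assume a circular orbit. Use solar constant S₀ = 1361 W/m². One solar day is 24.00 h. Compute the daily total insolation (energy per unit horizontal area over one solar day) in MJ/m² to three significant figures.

cos H₀ = −tan(+13.6°) tan(+10.000°) = -0.0427, H₀ = 1.6135 rad.
Bracket: H₀ sin φ sin δ + cos φ cos δ sin H₀ = 1.6135×0.23514×0.17365 + 0.97196×0.98481×0.99909 = 0.065883 + 0.956325 = 1.022208.
Q̄ = (S₀/π) × [bracket] = (1361/π) × 1.022208 = 442.84 W/m².
Daily total = Q̄ × 24.00 h × 3600 s/h = 442.84 × 24.00 × 3600 / 10⁶ = 38.26 MJ/m².

38.3 MJ/m²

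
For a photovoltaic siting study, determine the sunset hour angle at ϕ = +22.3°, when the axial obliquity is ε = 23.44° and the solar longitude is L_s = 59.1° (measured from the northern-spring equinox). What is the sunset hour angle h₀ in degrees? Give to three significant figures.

Solar declination: sin δ = sin ε · sin L_s = sin 23.44° × sin 59.1° = 0.34133, so δ = +19.958°.
cos h₀ = −tan ϕ · tan δ = −tan(+22.3°) × tan(+19.958°) = -0.1489, so h₀ = 1.7203 rad = 98.57°.

h₀ = 98.6°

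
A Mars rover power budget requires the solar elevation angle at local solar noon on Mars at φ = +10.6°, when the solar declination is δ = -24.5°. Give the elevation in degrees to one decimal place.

54.9°

At local noon the hour angle is zero, so the zenith angle equals |φ − δ| = |+10.6° − (-24.500°)| = 35.100°.
Elevation = 90° − 35.100° = 54.9°.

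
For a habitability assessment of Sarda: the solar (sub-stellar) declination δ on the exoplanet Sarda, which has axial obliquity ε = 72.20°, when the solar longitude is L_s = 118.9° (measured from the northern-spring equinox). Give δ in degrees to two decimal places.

sin δ = sin ε · sin L_s = sin 72.20° × sin 118.9° = 0.833556.
δ = arcsin(0.833556) = +56.47°.

δ = +56.47°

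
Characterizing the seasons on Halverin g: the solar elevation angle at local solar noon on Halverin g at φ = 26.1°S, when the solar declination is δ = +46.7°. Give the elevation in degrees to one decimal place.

At local noon the hour angle is zero, so the zenith angle equals |φ − δ| = |-26.1° − (+46.700°)| = 72.800°.
Elevation = 90° − 72.800° = 17.2°.

17.2°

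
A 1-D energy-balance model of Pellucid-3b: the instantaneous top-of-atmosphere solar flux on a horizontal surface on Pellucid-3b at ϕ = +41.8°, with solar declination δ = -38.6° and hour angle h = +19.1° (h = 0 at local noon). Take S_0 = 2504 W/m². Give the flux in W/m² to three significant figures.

337 W/m²

cos θ_z = sin ϕ sin δ + cos ϕ cos δ cos h = -0.415836 + 0.550532 = 0.134696.
Flux = S_0 · cos θ_z = 2504 × 0.134696 = 337.3 W/m².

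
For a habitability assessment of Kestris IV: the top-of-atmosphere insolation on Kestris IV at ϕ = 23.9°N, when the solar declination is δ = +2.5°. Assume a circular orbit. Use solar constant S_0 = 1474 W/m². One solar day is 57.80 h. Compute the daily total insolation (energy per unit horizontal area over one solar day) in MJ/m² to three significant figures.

cos h₀ = −tan(+23.9°) tan(+2.500°) = -0.0193, h₀ = 1.5901 rad.
Bracket: h₀ sin ϕ sin δ + cos ϕ cos δ sin h₀ = 1.5901×0.40514×0.04362 + 0.91425×0.99905×0.99981 = 0.028101 + 0.913208 = 0.941309.
Q̄ = (S_0/π) × [bracket] = (1474/π) × 0.941309 = 441.65 W/m².
Daily total = Q̄ × 57.80 h × 3600 s/h = 441.65 × 57.80 × 3600 / 10⁶ = 91.90 MJ/m².

91.9 MJ/m²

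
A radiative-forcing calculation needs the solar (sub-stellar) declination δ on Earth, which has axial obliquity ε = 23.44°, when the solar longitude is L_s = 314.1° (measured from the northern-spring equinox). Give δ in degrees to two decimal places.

sin δ = sin ε · sin L_s = sin 23.44° × sin 314.1° = -0.285662.
δ = arcsin(-0.285662) = -16.60°.

δ = -16.60°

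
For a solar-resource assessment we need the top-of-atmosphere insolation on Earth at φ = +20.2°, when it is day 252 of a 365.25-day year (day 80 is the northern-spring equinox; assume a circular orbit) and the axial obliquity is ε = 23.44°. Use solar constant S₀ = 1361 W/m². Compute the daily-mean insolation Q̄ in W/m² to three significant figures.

Q̄ ≈ 423 W/m²

Solar longitude: λ_s = 360° × (252 − 80)/365.25 = 169.528°.
sin δ = sin 23.44° × sin 169.528° = 0.07230, so δ = +4.146°.
cos H₀ = −tan(+20.2°) tan(+4.146°) = -0.0267, H₀ = 1.5975 rad.
Bracket: H₀ sin φ sin δ + cos φ cos δ sin H₀ = 1.5975×0.34530×0.07230 + 0.93849×0.99738×0.99964 = 0.039882 + 0.935694 = 0.975576.
Q̄ = (S₀/π) × [bracket] = (1361/π) × 0.975576 = 422.6 W/m².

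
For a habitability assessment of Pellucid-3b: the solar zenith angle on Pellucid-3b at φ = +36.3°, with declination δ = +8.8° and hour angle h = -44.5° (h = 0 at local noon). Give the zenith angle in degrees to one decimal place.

cos θ_z = sin φ sin δ + cos φ cos δ cos h = 0.090570 + 0.568062 = 0.658632.
θ_z = arccos(0.658632) = 48.8°.

θ_z = 48.8°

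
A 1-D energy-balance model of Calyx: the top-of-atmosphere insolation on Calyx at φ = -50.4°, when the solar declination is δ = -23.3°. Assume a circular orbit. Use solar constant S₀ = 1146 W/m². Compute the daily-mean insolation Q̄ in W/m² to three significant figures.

cos H₀ = −tan(-50.4°) tan(-23.300°) = -0.5206, H₀ = 2.1183 rad.
Bracket: H₀ sin φ sin δ + cos φ cos δ sin H₀ = 2.1183×-0.77051×-0.39555 + 0.63742×0.91845×0.85381 = 0.645605 + 0.499853 = 1.145458.
Q̄ = (S₀/π) × [bracket] = (1146/π) × 1.145458 = 417.8 W/m².

Q̄ ≈ 418 W/m²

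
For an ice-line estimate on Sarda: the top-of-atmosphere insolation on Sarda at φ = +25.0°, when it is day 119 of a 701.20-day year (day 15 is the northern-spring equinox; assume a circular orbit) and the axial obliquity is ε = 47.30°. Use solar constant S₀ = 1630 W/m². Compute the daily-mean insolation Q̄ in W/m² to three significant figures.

Q̄ ≈ 605 W/m²

Solar longitude: λ_s = 360° × (119 − 15)/701.20 = 53.394°.
sin δ = sin 47.30° × sin 53.394° = 0.58996, so δ = +36.154°.
cos H₀ = −tan(+25.0°) tan(+36.154°) = -0.3407, H₀ = 1.9185 rad.
Bracket: H₀ sin φ sin δ + cos φ cos δ sin H₀ = 1.9185×0.42262×0.58996 + 0.90631×0.80743×0.94017 = 0.478337 + 0.687999 = 1.166336.
Q̄ = (S₀/π) × [bracket] = (1630/π) × 1.166336 = 605.1 W/m².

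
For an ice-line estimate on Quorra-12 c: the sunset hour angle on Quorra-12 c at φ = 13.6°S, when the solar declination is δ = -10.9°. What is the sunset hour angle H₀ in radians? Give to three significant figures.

H₀ = 1.62 rad

cos H₀ = −tan φ · tan δ = −tan(-13.6°) × tan(-10.900°) = -0.0466, so H₀ = 1.6174 rad = 92.67°.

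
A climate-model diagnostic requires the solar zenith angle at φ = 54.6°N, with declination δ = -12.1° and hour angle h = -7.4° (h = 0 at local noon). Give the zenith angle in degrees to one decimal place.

θ_z = 67.0°

cos θ_z = sin φ sin δ + cos φ cos δ cos h = -0.170866 + 0.561694 = 0.390828.
θ_z = arccos(0.390828) = 67.0°.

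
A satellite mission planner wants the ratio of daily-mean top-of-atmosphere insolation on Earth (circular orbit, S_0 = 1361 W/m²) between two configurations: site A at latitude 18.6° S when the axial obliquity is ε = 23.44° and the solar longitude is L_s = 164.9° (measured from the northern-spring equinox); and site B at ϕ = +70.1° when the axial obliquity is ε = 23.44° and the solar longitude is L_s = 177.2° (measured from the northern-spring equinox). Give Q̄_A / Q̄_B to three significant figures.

— Configuration A (ϕ=-18.6°):
Solar declination: sin δ = sin ε · sin L_s = sin 23.44° × sin 164.9° = 0.10363, so δ = +5.948°.
cos h₀ = −tan(-18.6°) tan(+5.948°) = 0.0351, h₀ = 1.5357 rad.
Bracket: h₀ sin ϕ sin δ + cos ϕ cos δ sin h₀ = 1.5357×-0.31896×0.10363 + 0.94777×0.99462×0.99939 = -0.050761 + 0.942096 = 0.891335.
Q̄ = (S_0/π) × [bracket] = (1361/π) × 0.891335 = 386.14 W/m².
— Configuration B (ϕ=+70.1°):
Solar declination: sin δ = sin ε · sin L_s = sin 23.44° × sin 177.2° = 0.01943, so δ = +1.113°.
cos h₀ = −tan(+70.1°) tan(+1.113°) = -0.0537, h₀ = 1.6245 rad.
Bracket: h₀ sin ϕ sin δ + cos ϕ cos δ sin h₀ = 1.6245×0.94029×0.01943 + 0.34038×0.99981×0.99856 = 0.029679 + 0.339825 = 0.369504.
Q̄ = (S_0/π) × [bracket] = (1361/π) × 0.369504 = 160.08 W/m².
Ratio Q̄_A / Q̄_B = 386.14 / 160.08 = 2.412.

Q̄_A / Q̄_B ≈ 2.41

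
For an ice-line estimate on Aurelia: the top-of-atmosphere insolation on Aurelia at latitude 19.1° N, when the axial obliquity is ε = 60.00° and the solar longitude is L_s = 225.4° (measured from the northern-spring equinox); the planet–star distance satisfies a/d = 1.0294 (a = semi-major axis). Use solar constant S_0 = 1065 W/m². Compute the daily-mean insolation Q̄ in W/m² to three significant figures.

Solar declination: sin δ = sin ε · sin L_s = sin 60.00° × sin 225.4° = -0.61663, so δ = -38.071°.
cos h₀ = −tan(+19.1°) tan(-38.071°) = 0.2712, h₀ = 1.2961 rad.
Bracket: h₀ sin ϕ sin δ + cos ϕ cos δ sin h₀ = 1.2961×0.32722×-0.61663 + 0.94495×0.78725×0.96251 = -0.261519 + 0.716023 = 0.454504.
Inverse-square distance factor (a/d)² = 1.0294² = 1.059664.
Q̄ = (S_0/π) × 1.059664 × [bracket] = (1065/π) × 1.059664 × 0.454504 = 163.3 W/m².

Q̄ ≈ 163 W/m²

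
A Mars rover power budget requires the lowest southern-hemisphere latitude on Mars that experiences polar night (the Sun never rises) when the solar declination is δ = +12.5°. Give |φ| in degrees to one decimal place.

|φ| = 77.5°

Polar night requires cos H₀ = −tan φ tan δ ≥ 1, i.e. tan φ tan δ ≤ −1.
The boundary is |tan φ| · |tan δ| = 1, so |φ| = 90° − |δ| = 90° − 12.5° = 77.5° in the southern hemisphere.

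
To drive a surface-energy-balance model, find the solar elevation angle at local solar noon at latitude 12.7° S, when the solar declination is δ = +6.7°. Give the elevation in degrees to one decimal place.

At local noon the hour angle is zero, so the zenith angle equals |φ − δ| = |-12.7° − (+6.700°)| = 19.400°.
Elevation = 90° − 19.400° = 70.6°.

70.6°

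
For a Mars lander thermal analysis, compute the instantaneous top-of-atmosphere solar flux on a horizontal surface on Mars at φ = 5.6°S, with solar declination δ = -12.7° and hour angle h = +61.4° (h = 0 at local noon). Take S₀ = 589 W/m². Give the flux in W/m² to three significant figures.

cos θ_z = sin φ sin δ + cos φ cos δ cos h = 0.021453 + 0.464752 = 0.486205.
Flux = S₀ · cos θ_z = 589 × 0.486205 = 286.4 W/m².

286 W/m²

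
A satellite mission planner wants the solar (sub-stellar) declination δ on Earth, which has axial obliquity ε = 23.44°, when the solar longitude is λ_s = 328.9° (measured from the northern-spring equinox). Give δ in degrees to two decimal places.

δ = -11.86°

sin δ = sin ε · sin λ_s = sin 23.44° × sin 328.9° = -0.205471.
δ = arcsin(-0.205471) = -11.86°.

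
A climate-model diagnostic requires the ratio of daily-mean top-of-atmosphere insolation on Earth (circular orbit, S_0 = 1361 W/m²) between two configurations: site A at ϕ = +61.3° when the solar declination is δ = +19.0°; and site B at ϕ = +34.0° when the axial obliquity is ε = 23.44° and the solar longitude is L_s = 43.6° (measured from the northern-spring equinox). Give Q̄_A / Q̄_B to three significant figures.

Q̄_A / Q̄_B ≈ 0.946

— Configuration A (ϕ=+61.3°):
cos h₀ = −tan(+61.3°) tan(+19.000°) = -0.6289, h₀ = 2.2510 rad.
Bracket: h₀ sin ϕ sin δ + cos ϕ cos δ sin h₀ = 2.2510×0.87715×0.32557 + 0.48022×0.94552×0.77746 = 0.642826 + 0.353012 = 0.995838.
Q̄ = (S_0/π) × [bracket] = (1361/π) × 0.995838 = 431.42 W/m².
— Configuration B (ϕ=+34.0°):
Solar declination: sin δ = sin ε · sin L_s = sin 23.44° × sin 43.6° = 0.27432, so δ = +15.922°.
cos h₀ = −tan(+34.0°) tan(+15.922°) = -0.1924, h₀ = 1.7644 rad.
Bracket: h₀ sin ϕ sin δ + cos ϕ cos δ sin h₀ = 1.7644×0.55919×0.27432 + 0.82904×0.96164×0.98131 = 0.270654 + 0.782338 = 1.052992.
Q̄ = (S_0/π) × [bracket] = (1361/π) × 1.052992 = 456.18 W/m².
Ratio Q̄_A / Q̄_B = 431.42 / 456.18 = 0.9457.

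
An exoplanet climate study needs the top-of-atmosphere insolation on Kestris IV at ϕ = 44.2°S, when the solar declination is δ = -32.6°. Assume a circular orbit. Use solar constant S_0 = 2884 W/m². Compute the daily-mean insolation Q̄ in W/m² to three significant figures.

Q̄ ≈ 1.21e+03 W/m²

cos h₀ = −tan(-44.2°) tan(-32.600°) = -0.6219, h₀ = 2.2420 rad.
Bracket: h₀ sin ϕ sin δ + cos ϕ cos δ sin h₀ = 2.2420×-0.69717×-0.53877 + 0.71691×0.84245×0.78309 = 0.842127 + 0.472956 = 1.315083.
Q̄ = (S_0/π) × [bracket] = (2884/π) × 1.315083 = 1207 W/m².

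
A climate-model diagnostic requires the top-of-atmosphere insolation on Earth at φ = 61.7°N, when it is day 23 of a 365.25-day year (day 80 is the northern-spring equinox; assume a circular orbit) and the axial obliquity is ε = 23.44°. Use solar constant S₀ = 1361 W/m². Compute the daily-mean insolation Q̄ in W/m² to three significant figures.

Q̄ ≈ 38.5 W/m²

Solar longitude: λ_s = 360° × (23 − 80)/365.25 = -56.181°, i.e. -56.181° + 360° = 303.819°.
sin δ = sin 23.44° × sin 303.819° = -0.33048, so δ = -19.298°.
cos H₀ = −tan(+61.7°) tan(-19.298°) = 0.6503, H₀ = 0.8628 rad.
Bracket: H₀ sin φ sin δ + cos φ cos δ sin H₀ = 0.8628×0.88048×-0.33048 + 0.47409×0.94381×0.75967 = -0.251058 + 0.339915 = 0.088857.
Q̄ = (S₀/π) × [bracket] = (1361/π) × 0.088857 = 38.49 W/m².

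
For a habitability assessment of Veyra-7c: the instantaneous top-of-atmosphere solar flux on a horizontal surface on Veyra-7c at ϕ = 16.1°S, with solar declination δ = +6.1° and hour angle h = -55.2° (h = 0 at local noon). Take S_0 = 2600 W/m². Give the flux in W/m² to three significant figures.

1.34e+03 W/m²

cos θ_z = sin ϕ sin δ + cos ϕ cos δ cos h = -0.029469 + 0.545225 = 0.515756.
Flux = S_0 · cos θ_z = 2600 × 0.515756 = 1341 W/m².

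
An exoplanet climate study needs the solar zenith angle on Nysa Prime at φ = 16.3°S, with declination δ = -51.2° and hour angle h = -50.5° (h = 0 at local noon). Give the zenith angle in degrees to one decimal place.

θ_z = 53.0°

cos θ_z = sin φ sin δ + cos φ cos δ cos h = 0.218734 + 0.382549 = 0.601283.
θ_z = arccos(0.601283) = 53.0°.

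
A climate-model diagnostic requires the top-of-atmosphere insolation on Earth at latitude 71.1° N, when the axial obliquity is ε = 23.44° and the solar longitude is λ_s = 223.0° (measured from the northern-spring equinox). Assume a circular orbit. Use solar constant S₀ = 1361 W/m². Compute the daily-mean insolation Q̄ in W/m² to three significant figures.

Solar declination: sin δ = sin ε · sin λ_s = sin 23.44° × sin 223.0° = -0.27129, so δ = -15.741°.
cos H₀ = −tan(+71.1°) tan(-15.741°) = 0.8233, H₀ = 0.6037 rad.
Bracket: H₀ sin φ sin δ + cos φ cos δ sin H₀ = 0.6037×0.94609×-0.27129 + 0.32392×0.96250×0.56768 = -0.154949 + 0.176987 = 0.022038.
Q̄ = (S₀/π) × [bracket] = (1361/π) × 0.022038 = 9.547 W/m².

Q̄ ≈ 9.55 W/m²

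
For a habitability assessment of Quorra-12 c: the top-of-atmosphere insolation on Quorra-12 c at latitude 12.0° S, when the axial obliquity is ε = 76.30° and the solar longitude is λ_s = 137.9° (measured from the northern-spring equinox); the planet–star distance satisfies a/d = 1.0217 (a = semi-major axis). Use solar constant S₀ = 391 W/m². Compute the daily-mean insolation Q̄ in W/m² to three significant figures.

Solar declination: sin δ = sin ε · sin λ_s = sin 76.30° × sin 137.9° = 0.65135, so δ = +40.644°.
cos H₀ = −tan(-12.0°) tan(+40.644°) = 0.1825, H₀ = 1.3873 rad.
Bracket: H₀ sin φ sin δ + cos φ cos δ sin H₀ = 1.3873×-0.20791×0.65135 + 0.97815×0.75878×0.98321 = -0.187871 + 0.729739 = 0.541868.
Inverse-square distance factor (a/d)² = 1.0217² = 1.043871.
Q̄ = (S₀/π) × 1.043871 × [bracket] = (391/π) × 1.043871 × 0.541868 = 70.40 W/m².

Q̄ ≈ 70.4 W/m²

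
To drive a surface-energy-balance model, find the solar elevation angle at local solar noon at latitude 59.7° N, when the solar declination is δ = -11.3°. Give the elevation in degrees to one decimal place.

19.0°

At local noon the hour angle is zero, so the zenith angle equals |φ − δ| = |+59.7° − (-11.300°)| = 71.000°.
Elevation = 90° − 71.000° = 19.0°.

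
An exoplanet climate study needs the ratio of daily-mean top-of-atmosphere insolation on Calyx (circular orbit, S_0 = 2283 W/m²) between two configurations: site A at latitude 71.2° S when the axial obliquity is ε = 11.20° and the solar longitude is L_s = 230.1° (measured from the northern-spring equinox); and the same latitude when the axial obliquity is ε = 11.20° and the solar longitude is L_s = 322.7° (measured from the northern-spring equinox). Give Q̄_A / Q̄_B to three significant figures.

— Configuration A (ϕ=-71.2°):
Solar declination: sin δ = sin ε · sin L_s = sin 11.20° × sin 230.1° = -0.14901, so δ = -8.570°.
cos h₀ = −tan(-71.2°) tan(-8.570°) = -0.4427, h₀ = 2.0294 rad.
Bracket: h₀ sin ϕ sin δ + cos ϕ cos δ sin h₀ = 2.0294×-0.94665×-0.14901 + 0.32227×0.98884×0.89669 = 0.286268 + 0.285751 = 0.572019.
Q̄ = (S_0/π) × [bracket] = (2283/π) × 0.572019 = 415.69 W/m².
— Configuration B (ϕ=-71.2°):
Solar declination: sin δ = sin ε · sin L_s = sin 11.20° × sin 322.7° = -0.11770, so δ = -6.760°.
cos h₀ = −tan(-71.2°) tan(-6.760°) = -0.3482, h₀ = 1.9264 rad.
Bracket: h₀ sin ϕ sin δ + cos ϕ cos δ sin h₀ = 1.9264×-0.94665×-0.11770 + 0.32227×0.99305×0.93743 = 0.214641 + 0.300006 = 0.514647.
Q̄ = (S_0/π) × [bracket] = (2283/π) × 0.514647 = 373.99 W/m².
Ratio Q̄_A / Q̄_B = 415.69 / 373.99 = 1.112.

Q̄_A / Q̄_B ≈ 1.11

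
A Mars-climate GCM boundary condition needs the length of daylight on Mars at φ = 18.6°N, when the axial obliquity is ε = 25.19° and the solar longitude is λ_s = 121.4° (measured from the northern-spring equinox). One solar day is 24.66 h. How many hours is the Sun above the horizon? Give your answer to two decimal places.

Solar declination: sin δ = sin ε · sin λ_s = sin 25.19° × sin 121.4° = 0.36329, so δ = +21.302°.
cos H₀ = −tan φ · tan δ = −tan(+18.6°) × tan(+21.302°) = -0.1312, so H₀ = 1.7024 rad = 97.54°.
Daylight = 2H₀/(2π) × 24.66 h = (1.7024/π) × 24.66 = 13.36 h.

13.36 h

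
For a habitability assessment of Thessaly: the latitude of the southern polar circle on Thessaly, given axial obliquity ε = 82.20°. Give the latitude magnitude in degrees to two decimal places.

The polar circle is the lowest latitude that experiences at least one full rotation of continuous darkness at the northern-summer solstice; it lies at |φ| = 90° − ε = 90° − 82.20° = 7.80°.

7.80°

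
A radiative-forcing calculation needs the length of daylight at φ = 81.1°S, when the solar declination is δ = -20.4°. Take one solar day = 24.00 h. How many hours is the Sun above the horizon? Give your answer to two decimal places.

Sunrise equation: cos H₀ = −tan φ · tan δ = -2.3749 ≤ −1, so the Sun never sets (polar day) and H₀ = π.
Daylight = 2H₀/(2π) × 24.00 h = (3.1416/π) × 24.00 = 24.00 h.

24.00 h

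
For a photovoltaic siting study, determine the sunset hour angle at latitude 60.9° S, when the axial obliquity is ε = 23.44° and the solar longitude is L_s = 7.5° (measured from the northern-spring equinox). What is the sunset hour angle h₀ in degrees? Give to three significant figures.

h₀ = 84.6°

Solar declination: sin δ = sin ε · sin L_s = sin 23.44° × sin 7.5° = 0.05192, so δ = +2.976°.
cos h₀ = −tan ϕ · tan δ = −tan(-60.9°) × tan(+2.976°) = 0.0934, so h₀ = 1.4772 rad = 84.64°.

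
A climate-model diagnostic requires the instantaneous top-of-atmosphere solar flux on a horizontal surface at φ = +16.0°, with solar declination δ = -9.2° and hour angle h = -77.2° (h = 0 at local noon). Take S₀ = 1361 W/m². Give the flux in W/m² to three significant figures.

cos θ_z = sin φ sin δ + cos φ cos δ cos h = -0.044069 + 0.210227 = 0.166158.
Flux = S₀ · cos θ_z = 1361 × 0.166158 = 226.1 W/m².

226 W/m²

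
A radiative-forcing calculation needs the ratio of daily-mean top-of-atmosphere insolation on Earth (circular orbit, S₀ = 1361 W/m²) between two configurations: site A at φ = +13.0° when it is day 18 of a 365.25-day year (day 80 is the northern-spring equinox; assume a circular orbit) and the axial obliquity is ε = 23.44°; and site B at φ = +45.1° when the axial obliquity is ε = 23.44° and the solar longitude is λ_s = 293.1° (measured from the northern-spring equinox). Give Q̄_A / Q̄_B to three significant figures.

Q̄_A / Q̄_B ≈ 2.63

— Configuration A (φ=+13.0°):
Solar longitude: λ_s = 360° × (18 − 80)/365.25 = -61.109°, i.e. -61.109° + 360° = 298.891°.
sin δ = sin 23.44° × sin 298.891° = -0.34828, so δ = -20.382°.
cos H₀ = −tan(+13.0°) tan(-20.382°) = 0.0858, H₀ = 1.4849 rad.
Bracket: H₀ sin φ sin δ + cos φ cos δ sin H₀ = 1.4849×0.22495×-0.34828 + 0.97437×0.93739×0.99631 = -0.116335 + 0.909994 = 0.793659.
Q̄ = (S₀/π) × [bracket] = (1361/π) × 0.793659 = 343.83 W/m².
— Configuration B (φ=+45.1°):
Solar declination: sin δ = sin ε · sin λ_s = sin 23.44° × sin 293.1° = -0.36589, so δ = -21.463°.
cos H₀ = −tan(+45.1°) tan(-21.463°) = 0.3945, H₀ = 1.1652 rad.
Bracket: H₀ sin φ sin δ + cos φ cos δ sin H₀ = 1.1652×0.70834×-0.36589 + 0.70587×0.93066×0.91888 = -0.301990 + 0.603635 = 0.301645.
Q̄ = (S₀/π) × [bracket] = (1361/π) × 0.301645 = 130.68 W/m².
Ratio Q̄_A / Q̄_B = 343.83 / 130.68 = 2.631.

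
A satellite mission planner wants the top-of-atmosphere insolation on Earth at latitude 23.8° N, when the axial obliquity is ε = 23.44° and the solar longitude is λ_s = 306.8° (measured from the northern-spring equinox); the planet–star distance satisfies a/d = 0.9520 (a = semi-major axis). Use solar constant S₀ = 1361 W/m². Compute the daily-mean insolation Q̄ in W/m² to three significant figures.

Solar declination: sin δ = sin ε · sin λ_s = sin 23.44° × sin 306.8° = -0.31852, so δ = -18.574°.
cos H₀ = −tan(+23.8°) tan(-18.574°) = 0.1482, H₀ = 1.4220 rad.
Bracket: H₀ sin φ sin δ + cos φ cos δ sin H₀ = 1.4220×0.40355×-0.31852 + 0.91496×0.94792×0.98896 = -0.182782 + 0.857734 = 0.674952.
Inverse-square distance factor (a/d)² = 0.9520² = 0.906304.
Q̄ = (S₀/π) × 0.906304 × [bracket] = (1361/π) × 0.906304 × 0.674952 = 265.0 W/m².

Q̄ ≈ 265 W/m²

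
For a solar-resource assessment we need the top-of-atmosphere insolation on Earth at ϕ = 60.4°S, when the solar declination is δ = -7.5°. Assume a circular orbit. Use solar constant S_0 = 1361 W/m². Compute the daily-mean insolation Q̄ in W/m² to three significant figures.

cos h₀ = −tan(-60.4°) tan(-7.500°) = -0.2318, h₀ = 1.8047 rad.
Bracket: h₀ sin ϕ sin δ + cos ϕ cos δ sin h₀ = 1.8047×-0.86949×-0.13053 + 0.49394×0.99144×0.97278 = 0.204824 + 0.476382 = 0.681206.
Q̄ = (S_0/π) × [bracket] = (1361/π) × 0.681206 = 295.1 W/m².

Q̄ ≈ 295 W/m²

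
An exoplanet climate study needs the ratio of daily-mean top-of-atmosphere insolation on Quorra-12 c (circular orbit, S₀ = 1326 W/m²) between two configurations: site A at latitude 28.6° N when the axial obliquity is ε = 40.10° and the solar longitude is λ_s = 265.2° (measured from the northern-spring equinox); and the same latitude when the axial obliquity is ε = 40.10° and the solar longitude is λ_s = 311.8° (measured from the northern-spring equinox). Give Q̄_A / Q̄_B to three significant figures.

Q̄_A / Q̄_B ≈ 0.591

— Configuration A (φ=+28.6°):
Solar declination: sin δ = sin ε · sin λ_s = sin 40.10° × sin 265.2° = -0.64186, so δ = -39.931°.
cos H₀ = −tan(+28.6°) tan(-39.931°) = 0.4564, H₀ = 1.0969 rad.
Bracket: H₀ sin φ sin δ + cos φ cos δ sin H₀ = 1.0969×0.47869×-0.64186 + 0.87798×0.76682×0.88979 = -0.337025 + 0.599053 = 0.262028.
Q̄ = (S₀/π) × [bracket] = (1326/π) × 0.262028 = 110.60 W/m².
— Configuration B (φ=+28.6°):
Solar declination: sin δ = sin ε · sin λ_s = sin 40.10° × sin 311.8° = -0.48018, so δ = -28.697°.
cos H₀ = −tan(+28.6°) tan(-28.697°) = 0.2985, H₀ = 1.2677 rad.
Bracket: H₀ sin φ sin δ + cos φ cos δ sin H₀ = 1.2677×0.47869×-0.48018 + 0.87798×0.87717×0.95442 = -0.291390 + 0.735035 = 0.443645.
Q̄ = (S₀/π) × [bracket] = (1326/π) × 0.443645 = 187.25 W/m².
Ratio Q̄_A / Q̄_B = 110.60 / 187.25 = 0.5907.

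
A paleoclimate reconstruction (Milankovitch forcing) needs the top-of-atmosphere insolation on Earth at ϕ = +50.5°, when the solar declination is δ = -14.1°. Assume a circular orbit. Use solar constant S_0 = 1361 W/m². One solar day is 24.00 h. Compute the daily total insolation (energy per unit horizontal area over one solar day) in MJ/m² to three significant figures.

cos h₀ = −tan(+50.5°) tan(-14.100°) = 0.3047, h₀ = 1.2612 rad.
Bracket: h₀ sin ϕ sin δ + cos ϕ cos δ sin h₀ = 1.2612×0.77162×-0.24362 + 0.63608×0.96987×0.95245 = -0.237083 + 0.587581 = 0.350498.
Q̄ = (S_0/π) × [bracket] = (1361/π) × 0.350498 = 151.84 W/m².
Daily total = Q̄ × 24.00 h × 3600 s/h = 151.84 × 24.00 × 3600 / 10⁶ = 13.12 MJ/m².

13.1 MJ/m²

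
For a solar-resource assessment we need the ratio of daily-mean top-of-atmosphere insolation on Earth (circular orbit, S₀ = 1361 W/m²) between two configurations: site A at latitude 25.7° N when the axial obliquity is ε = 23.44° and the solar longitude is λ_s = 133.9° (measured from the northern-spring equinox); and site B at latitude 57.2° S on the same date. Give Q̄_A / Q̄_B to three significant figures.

Q̄_A / Q̄_B ≈ 5.40

— Configuration A (φ=+25.7°):
Solar declination: sin δ = sin ε · sin λ_s = sin 23.44° × sin 133.9° = 0.28663, so δ = +16.656°.
cos H₀ = −tan(+25.7°) tan(+16.656°) = -0.1440, H₀ = 1.7153 rad.
Bracket: H₀ sin φ sin δ + cos φ cos δ sin H₀ = 1.7153×0.43366×0.28663 + 0.90108×0.95804×0.98958 = 0.213212 + 0.854275 = 1.067487.
Q̄ = (S₀/π) × [bracket] = (1361/π) × 1.067487 = 462.46 W/m².
— Configuration B (φ=-57.2°):
cos H₀ = −tan(-57.2°) tan(+16.656°) = 0.4642, H₀ = 1.0880 rad.
Bracket: H₀ sin φ sin δ + cos φ cos δ sin H₀ = 1.0880×-0.84057×0.28663 + 0.54171×0.95804×0.88571 = -0.262135 + 0.459666 = 0.197531.
Q̄ = (S₀/π) × [bracket] = (1361/π) × 0.197531 = 85.574 W/m².
Ratio Q̄_A / Q̄_B = 462.46 / 85.574 = 5.404.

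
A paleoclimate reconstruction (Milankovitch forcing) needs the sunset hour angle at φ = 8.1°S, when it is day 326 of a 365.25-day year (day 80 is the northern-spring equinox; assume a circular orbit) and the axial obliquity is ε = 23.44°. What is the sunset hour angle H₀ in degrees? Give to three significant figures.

H₀ = 93.1°

Solar longitude: λ_s = 360° × (326 − 80)/365.25 = 242.464°.
sin δ = sin 23.44° × sin 242.464° = -0.35273, so δ = -20.654°.
cos H₀ = −tan φ · tan δ = −tan(-8.1°) × tan(-20.654°) = -0.0536, so H₀ = 1.6245 rad = 93.08°.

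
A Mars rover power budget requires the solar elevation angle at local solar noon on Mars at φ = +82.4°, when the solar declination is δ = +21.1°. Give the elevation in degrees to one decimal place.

At local noon the hour angle is zero, so the zenith angle equals |φ − δ| = |+82.4° − (+21.100°)| = 61.300°.
Elevation = 90° − 61.300° = 28.7°.

28.7°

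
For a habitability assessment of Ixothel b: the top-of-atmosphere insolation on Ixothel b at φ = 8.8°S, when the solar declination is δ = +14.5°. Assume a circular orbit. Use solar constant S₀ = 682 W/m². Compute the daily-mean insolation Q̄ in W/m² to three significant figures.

Q̄ ≈ 195 W/m²

cos H₀ = −tan(-8.8°) tan(+14.500°) = 0.0400, H₀ = 1.5307 rad.
Bracket: H₀ sin φ sin δ + cos φ cos δ sin H₀ = 1.5307×-0.15299×0.25038 + 0.98823×0.96815×0.99920 = -0.058634 + 0.955989 = 0.897355.
Q̄ = (S₀/π) × [bracket] = (682/π) × 0.897355 = 194.8 W/m².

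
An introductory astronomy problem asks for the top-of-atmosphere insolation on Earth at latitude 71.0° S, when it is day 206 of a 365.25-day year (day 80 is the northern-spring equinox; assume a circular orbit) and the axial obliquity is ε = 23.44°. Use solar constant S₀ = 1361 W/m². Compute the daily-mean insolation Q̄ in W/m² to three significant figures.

Q̄ ≈ 0.00 W/m²

Solar longitude: λ_s = 360° × (206 − 80)/365.25 = 124.189°.
sin δ = sin 23.44° × sin 124.189° = 0.32905, so δ = +19.211°.
cos H₀ = −tan(-71.0°) tan(+19.211°) = 1.0120 ≥ 1 ⇒ polar night, H₀ = 0 and Q̄ = 0.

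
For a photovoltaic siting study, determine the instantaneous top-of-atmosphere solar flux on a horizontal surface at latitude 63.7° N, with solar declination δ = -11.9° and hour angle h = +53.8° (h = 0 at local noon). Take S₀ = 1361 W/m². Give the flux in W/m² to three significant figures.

cos θ_z = sin φ sin δ + cos φ cos δ cos h = -0.184859 + 0.256057 = 0.071198.
Flux = S₀ · cos θ_z = 1361 × 0.071198 = 96.90 W/m².

96.9 W/m²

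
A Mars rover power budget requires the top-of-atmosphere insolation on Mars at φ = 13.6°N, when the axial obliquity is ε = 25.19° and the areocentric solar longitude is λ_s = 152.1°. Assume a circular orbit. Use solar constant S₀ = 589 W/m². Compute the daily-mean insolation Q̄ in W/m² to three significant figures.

Q̄ ≈ 193 W/m²

sin δ = sin 25.19° × sin 152.1° = 0.19916, so δ = +11.488°.
cos H₀ = −tan(+13.6°) tan(+11.488°) = -0.0492, H₀ = 1.6200 rad.
Bracket: H₀ sin φ sin δ + cos φ cos δ sin H₀ = 1.6200×0.23514×0.19916 + 0.97196×0.97997×0.99879 = 0.075865 + 0.951339 = 1.027204.
Q̄ = (S₀/π) × [bracket] = (589/π) × 1.027204 = 192.6 W/m².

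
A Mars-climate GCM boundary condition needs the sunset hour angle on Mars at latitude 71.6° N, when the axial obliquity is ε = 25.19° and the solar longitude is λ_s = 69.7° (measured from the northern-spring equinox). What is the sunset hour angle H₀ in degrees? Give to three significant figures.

Solar declination: sin δ = sin ε · sin λ_s = sin 25.19° × sin 69.7° = 0.39919, so δ = +23.527°.
Sunrise equation: cos H₀ = −tan φ · tan δ = -1.3088 ≤ −1, so the Sun never sets (polar day) and H₀ = π.

H₀ = 180°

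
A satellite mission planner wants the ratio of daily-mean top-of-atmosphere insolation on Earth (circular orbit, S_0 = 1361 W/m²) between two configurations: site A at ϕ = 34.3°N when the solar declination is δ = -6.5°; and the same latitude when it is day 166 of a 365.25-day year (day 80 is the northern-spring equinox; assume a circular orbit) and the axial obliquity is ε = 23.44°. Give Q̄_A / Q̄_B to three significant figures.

Q̄_A / Q̄_B ≈ 0.633

— Configuration A (ϕ=+34.3°):
cos h₀ = −tan(+34.3°) tan(-6.500°) = 0.0777, h₀ = 1.4930 rad.
Bracket: h₀ sin ϕ sin δ + cos ϕ cos δ sin h₀ = 1.4930×0.56353×-0.11320 + 0.82610×0.99357×0.99698 = -0.095241 + 0.818309 = 0.723068.
Q̄ = (S_0/π) × [bracket] = (1361/π) × 0.723068 = 313.25 W/m².
— Configuration B (ϕ=+34.3°):
Solar longitude: L_s = 360° × (166 − 80)/365.25 = 84.764°.
sin δ = sin 23.44° × sin 84.764° = 0.39613, so δ = +23.336°.
cos h₀ = −tan(+34.3°) tan(+23.336°) = -0.2943, h₀ = 1.8695 rad.
Bracket: h₀ sin ϕ sin δ + cos ϕ cos δ sin h₀ = 1.8695×0.56353×0.39613 + 0.82610×0.91820×0.95571 = 0.417331 + 0.724930 = 1.142261.
Q̄ = (S_0/π) × [bracket] = (1361/π) × 1.142261 = 494.85 W/m².
Ratio Q̄_A / Q̄_B = 313.25 / 494.85 = 0.6330.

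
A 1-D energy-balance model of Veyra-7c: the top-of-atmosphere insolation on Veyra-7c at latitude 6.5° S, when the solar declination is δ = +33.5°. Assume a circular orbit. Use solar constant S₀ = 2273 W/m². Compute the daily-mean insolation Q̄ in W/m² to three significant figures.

cos H₀ = −tan(-6.5°) tan(+33.500°) = 0.0754, H₀ = 1.4953 rad.
Bracket: H₀ sin φ sin δ + cos φ cos δ sin H₀ = 1.4953×-0.11320×0.55194 + 0.99357×0.83389×0.99715 = -0.093426 + 0.826167 = 0.732741.
Q̄ = (S₀/π) × [bracket] = (2273/π) × 0.732741 = 530.2 W/m².

Q̄ ≈ 530 W/m²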